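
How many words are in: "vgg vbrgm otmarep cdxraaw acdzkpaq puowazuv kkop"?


Input string: 'vgg vbrgm otmarep cdxraaw acdzkpaq puowazuv kkop'
Operation: split by spaces
Words found: 'vgg', 'vbrgm', 'otmarep', 'cdxraaw', 'acdzkpaq', 'puowazuv', 'kkop'
Word count: 7


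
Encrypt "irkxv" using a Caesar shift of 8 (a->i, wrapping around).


Input: 'irkxv', shift = 8
Operation: for each letter, (position + 8) mod 26
Mapping: 'i'(8+8=16)->'q', 'r'(17+8=25)->'z', 'k'(10+8=18)->'s', 'x'(23+8=31, 31 mod 26=5)->'f', 'v'(21+8=29, 29 mod 26=3)->'d'
Result: qzsfd


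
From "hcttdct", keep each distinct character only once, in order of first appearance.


Input: 'hcttdct'
Operation: keep first occurrence of each character
Scan: s[0]='h' new -> keep; s[1]='c' new -> keep; s[2]='t' new -> keep; s[3]='t' seen -> skip; s[4]='d' new -> keep; s[5]='c' seen -> skip; s[6]='t' seen -> skip
Result: hctd


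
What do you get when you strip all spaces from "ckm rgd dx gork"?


Input string: 'ckm rgd dx gork'
Operation: remove all spaces
Words: 'ckm', 'rgd', 'dx', 'gork'
Join without spaces: ckmrgddxgork


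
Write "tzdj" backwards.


Input string: 'tzdj'
Operation: reverse character order
Original order: 't' -> 'z' -> 'd' -> 'j'
Reversed order: 'j' -> 'd' -> 'z' -> 't'
Result: jdzt


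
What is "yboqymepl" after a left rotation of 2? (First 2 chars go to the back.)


Input: 'yboqymepl', shift = 2
Operation: split at index 2 and swap parts
Front part s[0:2] = 'yb'
Back part s[2:] = 'oqymepl'
Rotated = back + front = 'oqymepl' + 'yb'
Result: oqymeplyb


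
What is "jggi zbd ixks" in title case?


Input string: 'jggi zbd ixks'
Operation: capitalize first letter of each word
Word transformations: 'jggi'->'Jggi', 'zbd'->'Zbd', 'ixks'->'Ixks'
Result: Jggi Zbd Ixks


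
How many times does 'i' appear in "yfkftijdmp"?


Input string: 'yfkftijdmp'
Target character: 'i'
Scan each position: s[5]='i'
Matches found at indices: 5
Total: 1


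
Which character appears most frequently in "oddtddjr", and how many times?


Input: 'oddtddjr'
Operation: tally each character
Counts: 'd':4, 'j':1, 'o':1, 'r':1, 't':1
Maximum: 'd' appears 4 times


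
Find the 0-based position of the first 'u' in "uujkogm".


Input string: 'uujkogm'
Target: 'u'
Scanning left to right: s[0]='u'
First match at index: 0


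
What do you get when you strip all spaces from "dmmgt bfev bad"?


Input string: 'dmmgt bfev bad'
Operation: remove all spaces
Words: 'dmmgt', 'bfev', 'bad'
Join without spaces: dmmgtbfevbad


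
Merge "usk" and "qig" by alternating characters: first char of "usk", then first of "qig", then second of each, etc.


String 1: 'usk'
String 2: 'qig'
Operation: alternate characters
Pairs: 'u'+'q', 's'+'i', 'k'+'g'
Result: uqsikg


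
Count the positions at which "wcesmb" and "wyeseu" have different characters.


String 1: 'wcesmb'
String 2: 'wyeseu'
Compare each position: pos 0: 'w'=='w', pos 1: 'c'!='y', pos 2: 'e'=='e', pos 3: 's'=='s', pos 4: 'm'!='e', pos 5: 'b'!='u'
Differing positions: 3
Hamming distance: 3


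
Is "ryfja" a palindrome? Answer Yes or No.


Input string: 'ryfja'
Reversed: 'ajfyr'
Compare pairs: s[0]='r' vs s[4]='a' (mismatch), s[1]='y' vs s[3]='j' (mismatch)
Palindrome: No


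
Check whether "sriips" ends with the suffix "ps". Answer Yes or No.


Input string: 'sriips'
Suffix to check: 'ps'
Last 2 characters of input: 'ps'
Match: True
Result: Yes


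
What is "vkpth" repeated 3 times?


Input string: 'vkpth'
Operation: repeat 3 times
Concatenation: 'vkpth' + 'vkpth' + 'vkpth'
Result: vkpthvkpthvkpth


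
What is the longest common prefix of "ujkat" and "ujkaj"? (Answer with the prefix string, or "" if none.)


String 1: 'ujkat'
String 2: 'ujkaj'
Compare position by position:
pos 0: 'u' vs 'u' match
pos 1: 'j' vs 'j' match
pos 2: 'k' vs 'k' match
pos 3: 'a' vs 'a' match
pos 4: 't' vs 'j' differ -> stop
Longest common prefix: "ujka" (length 4)


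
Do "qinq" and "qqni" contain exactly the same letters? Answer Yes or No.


String 1: 'qinq' -> sorted: 'inqq'
String 2: 'qqni' -> sorted: 'inqq'
Compare sorted forms: 'inqq' == 'inqq'
Anagram: Yes


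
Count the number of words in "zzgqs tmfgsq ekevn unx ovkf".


Input string: 'zzgqs tmfgsq ekevn unx ovkf'
Operation: split by spaces
Words found: 'zzgqs', 'tmfgsq', 'ekevn', 'unx', 'ovkf'
Word count: 5


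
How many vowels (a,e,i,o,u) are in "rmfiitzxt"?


Input string: 'rmfiitzxt'
Operation: count vowels (a, e, i, o, u)
Scan: s[0]='r', s[1]='m', s[2]='f', s[3]='i' (vowel), s[4]='i' (vowel), s[5]='t', s[6]='z', s[7]='x', s[8]='t'
Vowels found: 2
Result: 2


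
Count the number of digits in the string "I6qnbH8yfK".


Input string: 'I6qnbH8yfK'
Operation: count digit characters (0-9)
Scan: 'I', '6'(digit), 'q', 'n', 'b', 'H', '8'(digit), 'y', 'f', 'K'
Digits found: 2
Result: 2


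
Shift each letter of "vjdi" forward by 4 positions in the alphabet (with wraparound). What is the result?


Input: 'vjdi', shift = 4
Operation: for each letter, (position + 4) mod 26
Mapping: 'v'(21+4=25)->'z', 'j'(9+4=13)->'n', 'd'(3+4=7)->'h', 'i'(8+4=12)->'m'
Result: znhm


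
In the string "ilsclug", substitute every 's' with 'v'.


Input string: 'ilsclug'
Operation: replace 's' with 'v'
Positions of 's': 2
After replacement: ilvclug


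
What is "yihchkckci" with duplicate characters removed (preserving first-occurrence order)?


Input: 'yihchkckci'
Operation: keep first occurrence of each character
Scan: s[0]='y' new -> keep; s[1]='i' new -> keep; s[2]='h' new -> keep; s[3]='c' new -> keep; s[4]='h' seen -> skip; s[5]='k' new -> keep; s[6]='c' seen -> skip; s[7]='k' seen -> skip; s[8]='c' seen -> skip; s[9]='i' seen -> skip
Result: yihck


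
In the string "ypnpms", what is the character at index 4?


Input string: 'ypnpms'
Operation: get character at index 4
Index mapping: s[0]='y', s[1]='p', s[2]='n', s[3]='p', s[4]='m'
Result: 'm'


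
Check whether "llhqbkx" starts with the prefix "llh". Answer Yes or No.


Input string: 'llhqbkx'
Prefix to check: 'llh'
First 3 characters of input: 'llh'
Match: True
Result: Yes


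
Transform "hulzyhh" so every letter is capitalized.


Input string: 'hulzyhh'
Operation: convert each letter to uppercase
Mapping: 'h'->'H', 'u'->'U', 'l'->'L', 'z'->'Z', 'y'->'Y', 'h'->'H', 'h'->'H'
Result: HULZYHH


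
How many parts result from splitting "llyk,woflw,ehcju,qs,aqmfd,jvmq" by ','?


Input string: 'llyk,woflw,ehcju,qs,aqmfd,jvmq'
Delimiter: ','
Split result: 'llyk', 'woflw', 'ehcju', 'qs', 'aqmfd', 'jvmq'
Number of parts: 6


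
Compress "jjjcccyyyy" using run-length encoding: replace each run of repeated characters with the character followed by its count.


Input: 'jjjcccyyyy'
Operation: identify consecutive runs
Runs: 'jjj' -> j3, 'ccc' -> c3, 'yyyy' -> y4
Encoded: j3c3y4


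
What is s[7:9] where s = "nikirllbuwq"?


Input string: 'nikirllbuwq'
Operation: slice [7:9]
Extract characters: s[7]='b', s[8]='u'
Result: bu


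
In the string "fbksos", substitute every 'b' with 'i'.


Input string: 'fbksos'
Operation: replace 'b' with 'i'
Positions of 'b': 1
After replacement: fiksos


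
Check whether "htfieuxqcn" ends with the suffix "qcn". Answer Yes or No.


Input string: 'htfieuxqcn'
Suffix to check: 'qcn'
Last 3 characters of input: 'qcn'
Match: True
Result: Yes


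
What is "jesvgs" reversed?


Input string: 'jesvgs'
Operation: reverse character order
Original order: 'j' -> 'e' -> 's' -> 'v' -> 'g' -> 's'
Reversed order: 's' -> 'g' -> 'v' -> 's' -> 'e' -> 'j'
Result: sgvsej


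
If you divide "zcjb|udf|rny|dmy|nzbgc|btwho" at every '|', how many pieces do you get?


Input string: 'zcjb|udf|rny|dmy|nzbgc|btwho'
Delimiter: '|'
Split result: 'zcjb', 'udf', 'rny', 'dmy', 'nzbgc', 'btwho'
Number of parts: 6


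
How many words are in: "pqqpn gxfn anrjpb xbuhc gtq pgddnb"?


Input string: 'pqqpn gxfn anrjpb xbuhc gtq pgddnb'
Operation: split by spaces
Words found: 'pqqpn', 'gxfn', 'anrjpb', 'xbuhc', 'gtq', 'pgddnb'
Word count: 6


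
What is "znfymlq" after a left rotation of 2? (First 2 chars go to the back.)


Input: 'znfymlq', shift = 2
Operation: split at index 2 and swap parts
Front part s[0:2] = 'zn'
Back part s[2:] = 'fymlq'
Rotated = back + front = 'fymlq' + 'zn'
Result: fymlqzn


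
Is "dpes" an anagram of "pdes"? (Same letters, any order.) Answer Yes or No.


String 1: 'pdes' -> sorted: 'deps'
String 2: 'dpes' -> sorted: 'deps'
Compare sorted forms: 'deps' == 'deps'
Anagram: Yes


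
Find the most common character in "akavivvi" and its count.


Input: 'akavivvi'
Operation: tally each character
Counts: 'a':2, 'i':2, 'k':1, 'v':3
Maximum: 'v' appears 3 times


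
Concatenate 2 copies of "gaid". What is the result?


Input string: 'gaid'
Operation: repeat 2 times
Concatenation: 'gaid' + 'gaid'
Result: gaidgaid


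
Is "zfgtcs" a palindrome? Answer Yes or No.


Input string: 'zfgtcs'
Reversed: 'sctgfz'
Compare pairs: s[0]='z' vs s[5]='s' (mismatch), s[1]='f' vs s[4]='c' (mismatch), s[2]='g' vs s[3]='t' (mismatch)
Palindrome: No


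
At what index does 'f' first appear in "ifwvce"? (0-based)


Input string: 'ifwvce'
Target: 'f'
Scanning left to right: s[0]='i', s[1]='f'
First match at index: 1


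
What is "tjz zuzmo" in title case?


Input string: 'tjz zuzmo'
Operation: capitalize first letter of each word
Word transformations: 'tjz'->'Tjz', 'zuzmo'->'Zuzmo'
Result: Tjz Zuzmo


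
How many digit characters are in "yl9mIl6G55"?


Input string: 'yl9mIl6G55'
Operation: count digit characters (0-9)
Scan: 'y', 'l', '9'(digit), 'm', 'I', 'l', '6'(digit), 'G', '5'(digit), '5'(digit)
Digits found: 4
Result: 4


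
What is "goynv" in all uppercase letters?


Input string: 'goynv'
Operation: convert each letter to uppercase
Mapping: 'g'->'G', 'o'->'O', 'y'->'Y', 'n'->'N', 'v'->'V'
Result: GOYNV


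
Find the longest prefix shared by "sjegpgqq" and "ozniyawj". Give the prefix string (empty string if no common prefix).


String 1: 'sjegpgqq'
String 2: 'ozniyawj'
Compare position by position:
pos 0: 's' vs 'o' differ -> stop
Longest common prefix: "" (length 0)


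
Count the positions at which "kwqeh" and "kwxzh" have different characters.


String 1: 'kwqeh'
String 2: 'kwxzh'
Compare each position: pos 0: 'k'=='k', pos 1: 'w'=='w', pos 2: 'q'!='x', pos 3: 'e'!='z', pos 4: 'h'=='h'
Differing positions: 2
Hamming distance: 2


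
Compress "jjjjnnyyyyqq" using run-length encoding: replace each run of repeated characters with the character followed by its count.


Input: 'jjjjnnyyyyqq'
Operation: identify consecutive runs
Runs: 'jjjj' -> j4, 'nn' -> n2, 'yyyy' -> y4, 'qq' -> q2
Encoded: j4n2y4q2


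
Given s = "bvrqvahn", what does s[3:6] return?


Input string: 'bvrqvahn'
Operation: slice [3:6]
Extract characters: s[3]='q', s[4]='v', s[5]='a'
Result: qva


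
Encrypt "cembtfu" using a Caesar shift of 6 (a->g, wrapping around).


Input: 'cembtfu', shift = 6
Operation: for each letter, (position + 6) mod 26
Mapping: 'c'(2+6=8)->'i', 'e'(4+6=10)->'k', 'm'(12+6=18)->'s', 'b'(1+6=7)->'h', 't'(19+6=25)->'z', 'f'(5+6=11)->'l', 'u'(20+6=26, 26 mod 26=0)->'a'
Result: ikshzla


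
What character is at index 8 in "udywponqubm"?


Input string: 'udywponqubm'
Operation: get character at index 8
Index mapping: s[0]='u', s[1]='d', s[2]='y', s[3]='w', s[4]='p', s[5]='o', s[6]='n', s[7]='q', s[8]='u'
Result: 'u'


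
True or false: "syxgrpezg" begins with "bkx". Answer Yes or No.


Input string: 'syxgrpezg'
Prefix to check: 'bkx'
First 3 characters of input: 'syx'
Match: False
Result: No


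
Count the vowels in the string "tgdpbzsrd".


Input string: 'tgdpbzsrd'
Operation: count vowels (a, e, i, o, u)
Scan: s[0]='t', s[1]='g', s[2]='d', s[3]='p', s[4]='b', s[5]='z', s[6]='s', s[7]='r', s[8]='d'
Vowels found: 0
Result: 0


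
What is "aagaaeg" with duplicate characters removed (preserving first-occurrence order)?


Input: 'aagaaeg'
Operation: keep first occurrence of each character
Scan: s[0]='a' new -> keep; s[1]='a' seen -> skip; s[2]='g' new -> keep; s[3]='a' seen -> skip; s[4]='a' seen -> skip; s[5]='e' new -> keep; s[6]='g' seen -> skip
Result: age


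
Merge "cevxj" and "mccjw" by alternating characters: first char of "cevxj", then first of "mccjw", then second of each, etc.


String 1: 'cevxj'
String 2: 'mccjw'
Operation: alternate characters
Pairs: 'c'+'m', 'e'+'c', 'v'+'c', 'x'+'j', 'j'+'w'
Result: cmecvcxjjw


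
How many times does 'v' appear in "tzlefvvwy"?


Input string: 'tzlefvvwy'
Target character: 'v'
Scan each position: s[5]='v', s[6]='v'
Matches found at indices: 5, 6
Total: 2


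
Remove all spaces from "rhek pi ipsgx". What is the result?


Input string: 'rhek pi ipsgx'
Operation: remove all spaces
Words: 'rhek', 'pi', 'ipsgx'
Join without spaces: rhekpiipsgx


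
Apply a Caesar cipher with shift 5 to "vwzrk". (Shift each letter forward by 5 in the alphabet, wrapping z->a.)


Input: 'vwzrk', shift = 5
Operation: for each letter, (position + 5) mod 26
Mapping: 'v'(21+5=26, 26 mod 26=0)->'a', 'w'(22+5=27, 27 mod 26=1)->'b', 'z'(25+5=30, 30 mod 26=4)->'e', 'r'(17+5=22)->'w', 'k'(10+5=15)->'p'
Result: abewp


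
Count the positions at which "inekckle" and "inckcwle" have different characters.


String 1: 'inekckle'
String 2: 'inckcwle'
Compare each position: pos 0: 'i'=='i', pos 1: 'n'=='n', pos 2: 'e'!='c', pos 3: 'k'=='k', pos 4: 'c'=='c', pos 5: 'k'!='w', pos 6: 'l'=='l', pos 7: 'e'=='e'
Differing positions: 2
Hamming distance: 2


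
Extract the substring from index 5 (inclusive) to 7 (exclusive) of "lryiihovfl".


Input string: 'lryiihovfl'
Operation: slice [5:7]
Extract characters: s[5]='h', s[6]='o'
Result: ho


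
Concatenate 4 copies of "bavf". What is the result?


Input string: 'bavf'
Operation: repeat 4 times
Concatenation: 'bavf' + 'bavf' + 'bavf' + 'bavf'
Result: bavfbavfbavfbavf


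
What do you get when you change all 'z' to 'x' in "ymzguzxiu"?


Input string: 'ymzguzxiu'
Operation: replace 'z' with 'x'
Positions of 'z': 2, 5
After replacement: ymxguxxiu


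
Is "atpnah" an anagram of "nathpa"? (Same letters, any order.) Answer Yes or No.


String 1: 'nathpa' -> sorted: 'aahnpt'
String 2: 'atpnah' -> sorted: 'aahnpt'
Compare sorted forms: 'aahnpt' == 'aahnpt'
Anagram: Yes


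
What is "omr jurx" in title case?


Input string: 'omr jurx'
Operation: capitalize first letter of each word
Word transformations: 'omr'->'Omr', 'jurx'->'Jurx'
Result: Omr Jurx


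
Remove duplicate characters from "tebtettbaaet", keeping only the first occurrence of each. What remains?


Input: 'tebtettbaaet'
Operation: keep first occurrence of each character
Scan: s[0]='t' new -> keep; s[1]='e' new -> keep; s[2]='b' new -> keep; s[3]='t' seen -> skip; s[4]='e' seen -> skip; s[5]='t' seen -> skip; s[6]='t' seen -> skip; s[7]='b' seen -> skip; s[8]='a' new -> keep; s[9]='a' seen -> skip; s[10]='e' seen -> skip; s[11]='t' seen -> skip
Result: teba


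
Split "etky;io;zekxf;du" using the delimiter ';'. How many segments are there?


Input string: 'etky;io;zekxf;du'
Delimiter: ';'
Split result: 'etky', 'io', 'zekxf', 'du'
Number of parts: 4


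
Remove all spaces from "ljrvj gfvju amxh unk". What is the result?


Input string: 'ljrvj gfvju amxh unk'
Operation: remove all spaces
Words: 'ljrvj', 'gfvju', 'amxh', 'unk'
Join without spaces: ljrvjgfvjuamxhunk


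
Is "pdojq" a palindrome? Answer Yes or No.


Input string: 'pdojq'
Reversed: 'qjodp'
Compare pairs: s[0]='p' vs s[4]='q' (mismatch), s[1]='d' vs s[3]='j' (mismatch)
Palindrome: No


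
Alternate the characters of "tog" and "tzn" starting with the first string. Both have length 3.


String 1: 'tog'
String 2: 'tzn'
Operation: alternate characters
Pairs: 't'+'t', 'o'+'z', 'g'+'n'
Result: ttozgn


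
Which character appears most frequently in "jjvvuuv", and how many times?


Input: 'jjvvuuv'
Operation: tally each character
Counts: 'j':2, 'u':2, 'v':3
Maximum: 'v' appears 3 times


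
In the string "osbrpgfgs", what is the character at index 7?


Input string: 'osbrpgfgs'
Operation: get character at index 7
Index mapping: s[0]='o', s[1]='s', s[2]='b', s[3]='r', s[4]='p', s[5]='g', s[6]='f', s[7]='g'
Result: 'g'


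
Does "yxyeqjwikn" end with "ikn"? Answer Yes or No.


Input string: 'yxyeqjwikn'
Suffix to check: 'ikn'
Last 3 characters of input: 'ikn'
Match: True
Result: Yes


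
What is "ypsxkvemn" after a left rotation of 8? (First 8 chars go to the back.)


Input: 'ypsxkvemn', shift = 8
Operation: split at index 8 and swap parts
Front part s[0:8] = 'ypsxkvem'
Back part s[8:] = 'n'
Rotated = back + front = 'n' + 'ypsxkvem'
Result: nypsxkvem


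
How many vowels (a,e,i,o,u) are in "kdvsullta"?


Input string: 'kdvsullta'
Operation: count vowels (a, e, i, o, u)
Scan: s[0]='k', s[1]='d', s[2]='v', s[3]='s', s[4]='u' (vowel), s[5]='l', s[6]='l', s[7]='t', s[8]='a' (vowel)
Vowels found: 2
Result: 2


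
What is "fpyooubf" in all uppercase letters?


Input string: 'fpyooubf'
Operation: convert each letter to uppercase
Mapping: 'f'->'F', 'p'->'P', 'y'->'Y', 'o'->'O', 'o'->'O', 'u'->'U', 'b'->'B', 'f'->'F'
Result: FPYOOUBF


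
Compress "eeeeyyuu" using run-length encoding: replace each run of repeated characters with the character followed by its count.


Input: 'eeeeyyuu'
Operation: identify consecutive runs
Runs: 'eeee' -> e4, 'yy' -> y2, 'uu' -> u2
Encoded: e4y2u2


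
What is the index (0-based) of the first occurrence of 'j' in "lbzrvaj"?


Input string: 'lbzrvaj'
Target: 'j'
Scanning left to right: s[0]='l', s[1]='b', s[2]='z', s[3]='r', s[4]='v', s[5]='a', s[6]='j'
First match at index: 6


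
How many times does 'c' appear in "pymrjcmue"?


Input string: 'pymrjcmue'
Target character: 'c'
Scan each position: s[5]='c'
Matches found at indices: 5
Total: 1


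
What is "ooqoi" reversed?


Input string: 'ooqoi'
Operation: reverse character order
Original order: 'o' -> 'o' -> 'q' -> 'o' -> 'i'
Reversed order: 'i' -> 'o' -> 'q' -> 'o' -> 'o'
Result: ioqoo


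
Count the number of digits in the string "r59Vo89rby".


Input string: 'r59Vo89rby'
Operation: count digit characters (0-9)
Scan: 'r', '5'(digit), '9'(digit), 'V', 'o', '8'(digit), '9'(digit), 'r', 'b', 'y'
Digits found: 4
Result: 4


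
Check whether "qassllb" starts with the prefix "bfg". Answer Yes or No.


Input string: 'qassllb'
Prefix to check: 'bfg'
First 3 characters of input: 'qas'
Match: False
Result: No


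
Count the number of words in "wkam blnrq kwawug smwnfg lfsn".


Input string: 'wkam blnrq kwawug smwnfg lfsn'
Operation: split by spaces
Words found: 'wkam', 'blnrq', 'kwawug', 'smwnfg', 'lfsn'
Word count: 5


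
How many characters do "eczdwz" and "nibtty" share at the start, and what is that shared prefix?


String 1: 'eczdwz'
String 2: 'nibtty'
Compare position by position:
pos 0: 'e' vs 'n' differ -> stop
Longest common prefix: "" (length 0)


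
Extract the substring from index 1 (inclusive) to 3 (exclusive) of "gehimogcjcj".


Input string: 'gehimogcjcj'
Operation: slice [1:3]
Extract characters: s[1]='e', s[2]='h'
Result: eh


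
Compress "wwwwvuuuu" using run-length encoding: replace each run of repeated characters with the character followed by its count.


Input: 'wwwwvuuuu'
Operation: identify consecutive runs
Runs: 'wwww' -> w4, 'v' -> v1, 'uuuu' -> u4
Encoded: w4v1u4


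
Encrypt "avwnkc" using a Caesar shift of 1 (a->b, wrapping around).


Input: 'avwnkc', shift = 1
Operation: for each letter, (position + 1) mod 26
Mapping: 'a'(0+1=1)->'b', 'v'(21+1=22)->'w', 'w'(22+1=23)->'x', 'n'(13+1=14)->'o', 'k'(10+1=11)->'l', 'c'(2+1=3)->'d'
Result: bwxold


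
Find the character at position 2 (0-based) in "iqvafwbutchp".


Input string: 'iqvafwbutchp'
Operation: get character at index 2
Index mapping: s[0]='i', s[1]='q', s[2]='v'
Result: 'v'


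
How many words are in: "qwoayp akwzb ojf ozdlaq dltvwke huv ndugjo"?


Input string: 'qwoayp akwzb ojf ozdlaq dltvwke huv ndugjo'
Operation: split by spaces
Words found: 'qwoayp', 'akwzb', 'ojf', 'ozdlaq', 'dltvwke', 'huv', 'ndugjo'
Word count: 7


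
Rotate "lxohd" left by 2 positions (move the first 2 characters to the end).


Input: 'lxohd', shift = 2
Operation: split at index 2 and swap parts
Front part s[0:2] = 'lx'
Back part s[2:] = 'ohd'
Rotated = back + front = 'ohd' + 'lx'
Result: ohdlx


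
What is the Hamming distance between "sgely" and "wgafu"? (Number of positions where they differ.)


String 1: 'sgely'
String 2: 'wgafu'
Compare each position: pos 0: 's'!='w', pos 1: 'g'=='g', pos 2: 'e'!='a', pos 3: 'l'!='f', pos 4: 'y'!='u'
Differing positions: 4
Hamming distance: 4


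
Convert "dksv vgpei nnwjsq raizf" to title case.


Input string: 'dksv vgpei nnwjsq raizf'
Operation: capitalize first letter of each word
Word transformations: 'dksv'->'Dksv', 'vgpei'->'Vgpei', 'nnwjsq'->'Nnwjsq', 'raizf'->'Raizf'
Result: Dksv Vgpei Nnwjsq Raizf


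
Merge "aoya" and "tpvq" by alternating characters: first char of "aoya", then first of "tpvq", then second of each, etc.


String 1: 'aoya'
String 2: 'tpvq'
Operation: alternate characters
Pairs: 'a'+'t', 'o'+'p', 'y'+'v', 'a'+'q'
Result: atopyvaq


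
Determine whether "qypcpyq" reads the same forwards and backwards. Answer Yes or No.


Input string: 'qypcpyq'
Reversed: 'qypcpyq'
Compare pairs: s[0]='q' vs s[6]='q' (match), s[1]='y' vs s[5]='y' (match), s[2]='p' vs s[4]='p' (match)
Palindrome: Yes


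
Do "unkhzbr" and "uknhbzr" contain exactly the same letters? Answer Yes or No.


String 1: 'unkhzbr' -> sorted: 'bhknruz'
String 2: 'uknhbzr' -> sorted: 'bhknruz'
Compare sorted forms: 'bhknruz' == 'bhknruz'
Anagram: Yes


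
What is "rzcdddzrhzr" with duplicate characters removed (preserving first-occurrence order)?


Input: 'rzcdddzrhzr'
Operation: keep first occurrence of each character
Scan: s[0]='r' new -> keep; s[1]='z' new -> keep; s[2]='c' new -> keep; s[3]='d' new -> keep; s[4]='d' seen -> skip; s[5]='d' seen -> skip; s[6]='z' seen -> skip; s[7]='r' seen -> skip; s[8]='h' new -> keep; s[9]='z' seen -> skip; s[10]='r' seen -> skip
Result: rzcdh


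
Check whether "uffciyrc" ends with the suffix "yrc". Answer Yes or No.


Input string: 'uffciyrc'
Suffix to check: 'yrc'
Last 3 characters of input: 'yrc'
Match: True
Result: Yes


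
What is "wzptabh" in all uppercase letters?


Input string: 'wzptabh'
Operation: convert each letter to uppercase
Mapping: 'w'->'W', 'z'->'Z', 'p'->'P', 't'->'T', 'a'->'A', 'b'->'B', 'h'->'H'
Result: WZPTABH


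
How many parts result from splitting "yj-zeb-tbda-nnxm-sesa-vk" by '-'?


Input string: 'yj-zeb-tbda-nnxm-sesa-vk'
Delimiter: '-'
Split result: 'yj', 'zeb', 'tbda', 'nnxm', 'sesa', 'vk'
Number of parts: 6


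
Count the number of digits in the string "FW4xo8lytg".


Input string: 'FW4xo8lytg'
Operation: count digit characters (0-9)
Scan: 'F', 'W', '4'(digit), 'x', 'o', '8'(digit), 'l', 'y', 't', 'g'
Digits found: 2
Result: 2


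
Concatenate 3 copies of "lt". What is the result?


Input string: 'lt'
Operation: repeat 3 times
Concatenation: 'lt' + 'lt' + 'lt'
Result: ltltlt


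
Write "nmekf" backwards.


Input string: 'nmekf'
Operation: reverse character order
Original order: 'n' -> 'm' -> 'e' -> 'k' -> 'f'
Reversed order: 'f' -> 'k' -> 'e' -> 'm' -> 'n'
Result: fkemn


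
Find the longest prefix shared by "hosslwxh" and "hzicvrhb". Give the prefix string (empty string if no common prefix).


String 1: 'hosslwxh'
String 2: 'hzicvrhb'
Compare position by position:
pos 0: 'h' vs 'h' match
pos 1: 'o' vs 'z' differ -> stop
Longest common prefix: "h" (length 1)


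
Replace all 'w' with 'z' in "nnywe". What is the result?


Input string: 'nnywe'
Operation: replace 'w' with 'z'
Positions of 'w': 3
After replacement: nnyze


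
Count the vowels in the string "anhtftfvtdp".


Input string: 'anhtftfvtdp'
Operation: count vowels (a, e, i, o, u)
Scan: s[0]='a' (vowel), s[1]='n', s[2]='h', s[3]='t', s[4]='f', s[5]='t', s[6]='f', s[7]='v', s[8]='t', s[9]='d', s[10]='p'
Vowels found: 1
Result: 1


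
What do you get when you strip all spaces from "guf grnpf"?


Input string: 'guf grnpf'
Operation: remove all spaces
Words: 'guf', 'grnpf'
Join without spaces: gufgrnpf


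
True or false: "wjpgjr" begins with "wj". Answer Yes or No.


Input string: 'wjpgjr'
Prefix to check: 'wj'
First 2 characters of input: 'wj'
Match: True
Result: Yes


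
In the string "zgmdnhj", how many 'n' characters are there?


Input string: 'zgmdnhj'
Target character: 'n'
Scan each position: s[4]='n'
Matches found at indices: 4
Total: 1


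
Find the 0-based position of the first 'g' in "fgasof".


Input string: 'fgasof'
Target: 'g'
Scanning left to right: s[0]='f', s[1]='g'
First match at index: 1


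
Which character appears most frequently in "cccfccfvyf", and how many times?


Input: 'cccfccfvyf'
Operation: tally each character
Counts: 'c':5, 'f':3, 'v':1, 'y':1
Maximum: 'c' appears 5 times


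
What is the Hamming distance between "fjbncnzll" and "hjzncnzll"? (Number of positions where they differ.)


String 1: 'fjbncnzll'
String 2: 'hjzncnzll'
Compare each position: pos 0: 'f'!='h', pos 1: 'j'=='j', pos 2: 'b'!='z', pos 3: 'n'=='n', pos 4: 'c'=='c', pos 5: 'n'=='n', pos 6: 'z'=='z', pos 7: 'l'=='l', pos 8: 'l'=='l'
Differing positions: 2
Hamming distance: 2


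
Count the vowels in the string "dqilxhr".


Input string: 'dqilxhr'
Operation: count vowels (a, e, i, o, u)
Scan: s[0]='d', s[1]='q', s[2]='i' (vowel), s[3]='l', s[4]='x', s[5]='h', s[6]='r'
Vowels found: 1
Result: 1


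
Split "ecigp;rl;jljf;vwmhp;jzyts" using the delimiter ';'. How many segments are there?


Input string: 'ecigp;rl;jljf;vwmhp;jzyts'
Delimiter: ';'
Split result: 'ecigp', 'rl', 'jljf', 'vwmhp', 'jzyts'
Number of parts: 5


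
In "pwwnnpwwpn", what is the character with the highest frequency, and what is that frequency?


Input: 'pwwnnpwwpn'
Operation: tally each character
Counts: 'n':3, 'p':3, 'w':4
Maximum: 'w' appears 4 times


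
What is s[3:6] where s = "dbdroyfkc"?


Input string: 'dbdroyfkc'
Operation: slice [3:6]
Extract characters: s[3]='r', s[4]='o', s[5]='y'
Result: roy


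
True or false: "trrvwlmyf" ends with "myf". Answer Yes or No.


Input string: 'trrvwlmyf'
Suffix to check: 'myf'
Last 3 characters of input: 'myf'
Match: True
Result: Yes


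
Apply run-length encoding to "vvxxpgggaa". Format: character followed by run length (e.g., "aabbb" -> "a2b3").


Input: 'vvxxpgggaa'
Operation: identify consecutive runs
Runs: 'vv' -> v2, 'xx' -> x2, 'p' -> p1, 'ggg' -> g3, 'aa' -> a2
Encoded: v2x2p1g3a2


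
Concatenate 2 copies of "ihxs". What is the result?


Input string: 'ihxs'
Operation: repeat 2 times
Concatenation: 'ihxs' + 'ihxs'
Result: ihxsihxs


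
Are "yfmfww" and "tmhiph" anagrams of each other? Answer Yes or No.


String 1: 'yfmfww' -> sorted: 'ffmwwy'
String 2: 'tmhiph' -> sorted: 'hhimpt'
Compare sorted forms: 'ffmwwy' != 'hhimpt'
Anagram: No


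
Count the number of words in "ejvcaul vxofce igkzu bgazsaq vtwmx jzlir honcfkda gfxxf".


Input string: 'ejvcaul vxofce igkzu bgazsaq vtwmx jzlir honcfkda gfxxf'
Operation: split by spaces
Words found: 'ejvcaul', 'vxofce', 'igkzu', 'bgazsaq', 'vtwmx', 'jzlir', 'honcfkda', 'gfxxf'
Word count: 8


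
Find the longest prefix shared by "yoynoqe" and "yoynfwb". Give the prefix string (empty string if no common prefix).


String 1: 'yoynoqe'
String 2: 'yoynfwb'
Compare position by position:
pos 0: 'y' vs 'y' match
pos 1: 'o' vs 'o' match
pos 2: 'y' vs 'y' match
pos 3: 'n' vs 'n' match
pos 4: 'o' vs 'f' differ -> stop
Longest common prefix: "yoyn" (length 4)


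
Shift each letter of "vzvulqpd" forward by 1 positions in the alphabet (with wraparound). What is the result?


Input: 'vzvulqpd', shift = 1
Operation: for each letter, (position + 1) mod 26
Mapping: 'v'(21+1=22)->'w', 'z'(25+1=26, 26 mod 26=0)->'a', 'v'(21+1=22)->'w', 'u'(20+1=21)->'v', 'l'(11+1=12)->'m', 'q'(16+1=17)->'r', 'p'(15+1=16)->'q', 'd'(3+1=4)->'e'
Result: wawvmrqe


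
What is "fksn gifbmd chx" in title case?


Input string: 'fksn gifbmd chx'
Operation: capitalize first letter of each word
Word transformations: 'fksn'->'Fksn', 'gifbmd'->'Gifbmd', 'chx'->'Chx'
Result: Fksn Gifbmd Chx


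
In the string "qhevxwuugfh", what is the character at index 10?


Input string: 'qhevxwuugfh'
Operation: get character at index 10
Index mapping: s[0]='q', s[1]='h', s[2]='e', s[3]='v', s[4]='x', s[5]='w', s[6]='u', s[7]='u', s[8]='g', s[9]='f', s[10]='h'
Result: 'h'


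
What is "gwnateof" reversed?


Input string: 'gwnateof'
Operation: reverse character order
Original order: 'g' -> 'w' -> 'n' -> 'a' -> 't' -> 'e' -> 'o' -> 'f'
Reversed order: 'f' -> 'o' -> 'e' -> 't' -> 'a' -> 'n' -> 'w' -> 'g'
Result: foetanwg


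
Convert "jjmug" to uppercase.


Input string: 'jjmug'
Operation: convert each letter to uppercase
Mapping: 'j'->'J', 'j'->'J', 'm'->'M', 'u'->'U', 'g'->'G'
Result: JJMUG


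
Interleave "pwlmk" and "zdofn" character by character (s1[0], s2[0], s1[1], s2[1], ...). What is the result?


String 1: 'pwlmk'
String 2: 'zdofn'
Operation: alternate characters
Pairs: 'p'+'z', 'w'+'d', 'l'+'o', 'm'+'f', 'k'+'n'
Result: pzwdlomfkn


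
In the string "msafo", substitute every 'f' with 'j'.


Input string: 'msafo'
Operation: replace 'f' with 'j'
Positions of 'f': 3
After replacement: msajo


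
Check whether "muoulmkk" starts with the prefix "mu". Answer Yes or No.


Input string: 'muoulmkk'
Prefix to check: 'mu'
First 2 characters of input: 'mu'
Match: True
Result: Yes


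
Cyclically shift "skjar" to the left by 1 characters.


Input: 'skjar', shift = 1
Operation: split at index 1 and swap parts
Front part s[0:1] = 's'
Back part s[1:] = 'kjar'
Rotated = back + front = 'kjar' + 's'
Result: kjars


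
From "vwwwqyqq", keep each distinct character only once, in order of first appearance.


Input: 'vwwwqyqq'
Operation: keep first occurrence of each character
Scan: s[0]='v' new -> keep; s[1]='w' new -> keep; s[2]='w' seen -> skip; s[3]='w' seen -> skip; s[4]='q' new -> keep; s[5]='y' new -> keep; s[6]='q' seen -> skip; s[7]='q' seen -> skip
Result: vwqy


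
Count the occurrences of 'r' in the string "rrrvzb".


Input string: 'rrrvzb'
Target character: 'r'
Scan each position: s[0]='r', s[1]='r', s[2]='r'
Matches found at indices: 0, 1, 2
Total: 3


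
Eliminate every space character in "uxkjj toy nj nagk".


Input string: 'uxkjj toy nj nagk'
Operation: remove all spaces
Words: 'uxkjj', 'toy', 'nj', 'nagk'
Join without spaces: uxkjjtoynjnagk


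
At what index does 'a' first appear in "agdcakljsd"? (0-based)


Input string: 'agdcakljsd'
Target: 'a'
Scanning left to right: s[0]='a'
First match at index: 0


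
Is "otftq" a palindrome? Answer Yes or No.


Input string: 'otftq'
Reversed: 'qtfto'
Compare pairs: s[0]='o' vs s[4]='q' (mismatch), s[1]='t' vs s[3]='t' (match)
Palindrome: No


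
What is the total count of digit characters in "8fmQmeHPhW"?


Input string: '8fmQmeHPhW'
Operation: count digit characters (0-9)
Scan: '8'(digit), 'f', 'm', 'Q', 'm', 'e', 'H', 'P', 'h', 'W'
Digits found: 1
Result: 1


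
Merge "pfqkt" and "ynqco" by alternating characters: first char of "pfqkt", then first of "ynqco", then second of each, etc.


String 1: 'pfqkt'
String 2: 'ynqco'
Operation: alternate characters
Pairs: 'p'+'y', 'f'+'n', 'q'+'q', 'k'+'c', 't'+'o'
Result: pyfnqqkcto


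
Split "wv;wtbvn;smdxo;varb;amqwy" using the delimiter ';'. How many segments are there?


Input string: 'wv;wtbvn;smdxo;varb;amqwy'
Delimiter: ';'
Split result: 'wv', 'wtbvn', 'smdxo', 'varb', 'amqwy'
Number of parts: 5


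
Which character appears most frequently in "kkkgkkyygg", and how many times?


Input: 'kkkgkkyygg'
Operation: tally each character
Counts: 'g':3, 'k':5, 'y':2
Maximum: 'k' appears 5 times


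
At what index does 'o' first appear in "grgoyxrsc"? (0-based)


Input string: 'grgoyxrsc'
Target: 'o'
Scanning left to right: s[0]='g', s[1]='r', s[2]='g', s[3]='o'
First match at index: 3


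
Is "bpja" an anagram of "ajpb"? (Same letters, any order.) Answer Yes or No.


String 1: 'ajpb' -> sorted: 'abjp'
String 2: 'bpja' -> sorted: 'abjp'
Compare sorted forms: 'abjp' == 'abjp'
Anagram: Yes


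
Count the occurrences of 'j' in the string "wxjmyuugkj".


Input string: 'wxjmyuugkj'
Target character: 'j'
Scan each position: s[2]='j', s[9]='j'
Matches found at indices: 2, 9
Total: 2


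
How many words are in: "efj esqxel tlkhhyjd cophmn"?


Input string: 'efj esqxel tlkhhyjd cophmn'
Operation: split by spaces
Words found: 'efj', 'esqxel', 'tlkhhyjd', 'cophmn'
Word count: 4


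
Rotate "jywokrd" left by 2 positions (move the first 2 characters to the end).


Input: 'jywokrd', shift = 2
Operation: split at index 2 and swap parts
Front part s[0:2] = 'jy'
Back part s[2:] = 'wokrd'
Rotated = back + front = 'wokrd' + 'jy'
Result: wokrdjy


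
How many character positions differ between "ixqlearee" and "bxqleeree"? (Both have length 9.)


String 1: 'ixqlearee'
String 2: 'bxqleeree'
Compare each position: pos 0: 'i'!='b', pos 1: 'x'=='x', pos 2: 'q'=='q', pos 3: 'l'=='l', pos 4: 'e'=='e', pos 5: 'a'!='e', pos 6: 'r'=='r', pos 7: 'e'=='e', pos 8: 'e'=='e'
Differing positions: 2
Hamming distance: 2


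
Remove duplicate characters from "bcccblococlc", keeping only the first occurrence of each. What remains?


Input: 'bcccblococlc'
Operation: keep first occurrence of each character
Scan: s[0]='b' new -> keep; s[1]='c' new -> keep; s[2]='c' seen -> skip; s[3]='c' seen -> skip; s[4]='b' seen -> skip; s[5]='l' new -> keep; s[6]='o' new -> keep; s[7]='c' seen -> skip; s[8]='o' seen -> skip; s[9]='c' seen -> skip; s[10]='l' seen -> skip; s[11]='c' seen -> skip
Result: bclo


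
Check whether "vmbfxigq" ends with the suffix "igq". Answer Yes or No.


Input string: 'vmbfxigq'
Suffix to check: 'igq'
Last 3 characters of input: 'igq'
Match: True
Result: Yes


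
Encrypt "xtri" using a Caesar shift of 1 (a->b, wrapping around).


Input: 'xtri', shift = 1
Operation: for each letter, (position + 1) mod 26
Mapping: 'x'(23+1=24)->'y', 't'(19+1=20)->'u', 'r'(17+1=18)->'s', 'i'(8+1=9)->'j'
Result: yusj


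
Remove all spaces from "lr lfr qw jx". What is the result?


Input string: 'lr lfr qw jx'
Operation: remove all spaces
Words: 'lr', 'lfr', 'qw', 'jx'
Join without spaces: lrlfrqwjx


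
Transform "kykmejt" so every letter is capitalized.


Input string: 'kykmejt'
Operation: convert each letter to uppercase
Mapping: 'k'->'K', 'y'->'Y', 'k'->'K', 'm'->'M', 'e'->'E', 'j'->'J', 't'->'T'
Result: KYKMEJT


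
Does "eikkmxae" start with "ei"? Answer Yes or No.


Input string: 'eikkmxae'
Prefix to check: 'ei'
First 2 characters of input: 'ei'
Match: True
Result: Yes


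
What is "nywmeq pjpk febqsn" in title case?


Input string: 'nywmeq pjpk febqsn'
Operation: capitalize first letter of each word
Word transformations: 'nywmeq'->'Nywmeq', 'pjpk'->'Pjpk', 'febqsn'->'Febqsn'
Result: Nywmeq Pjpk Febqsn


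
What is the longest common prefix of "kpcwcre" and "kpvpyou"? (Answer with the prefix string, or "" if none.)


String 1: 'kpcwcre'
String 2: 'kpvpyou'
Compare position by position:
pos 0: 'k' vs 'k' match
pos 1: 'p' vs 'p' match
pos 2: 'c' vs 'v' differ -> stop
Longest common prefix: "kp" (length 2)


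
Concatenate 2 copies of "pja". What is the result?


Input string: 'pja'
Operation: repeat 2 times
Concatenation: 'pja' + 'pja'
Result: pjapja


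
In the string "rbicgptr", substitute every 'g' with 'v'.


Input string: 'rbicgptr'
Operation: replace 'g' with 'v'
Positions of 'g': 4
After replacement: rbicvptr


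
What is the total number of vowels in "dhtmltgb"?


Input string: 'dhtmltgb'
Operation: count vowels (a, e, i, o, u)
Scan: s[0]='d', s[1]='h', s[2]='t', s[3]='m', s[4]='l', s[5]='t', s[6]='g', s[7]='b'
Vowels found: 0
Result: 0


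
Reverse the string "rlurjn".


Input string: 'rlurjn'
Operation: reverse character order
Original order: 'r' -> 'l' -> 'u' -> 'r' -> 'j' -> 'n'
Reversed order: 'n' -> 'j' -> 'r' -> 'u' -> 'l' -> 'r'
Result: njrulr


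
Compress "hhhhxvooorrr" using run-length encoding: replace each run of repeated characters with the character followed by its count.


Input: 'hhhhxvooorrr'
Operation: identify consecutive runs
Runs: 'hhhh' -> h4, 'x' -> x1, 'v' -> v1, 'ooo' -> o3, 'rrr' -> r3
Encoded: h4x1v1o3r3


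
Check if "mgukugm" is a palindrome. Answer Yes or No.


Input string: 'mgukugm'
Reversed: 'mgukugm'
Compare pairs: s[0]='m' vs s[6]='m' (match), s[1]='g' vs s[5]='g' (match), s[2]='u' vs s[4]='u' (match)
Palindrome: Yes


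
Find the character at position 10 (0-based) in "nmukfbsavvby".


Input string: 'nmukfbsavvby'
Operation: get character at index 10
Index mapping: s[0]='n', s[1]='m', s[2]='u', s[3]='k', s[4]='f', s[5]='b', s[6]='s', s[7]='a', s[8]='v', s[9]='v', s[10]='b'
Result: 'b'


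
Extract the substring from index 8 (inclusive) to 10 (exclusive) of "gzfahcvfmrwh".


Input string: 'gzfahcvfmrwh'
Operation: slice [8:10]
Extract characters: s[8]='m', s[9]='r'
Result: mr


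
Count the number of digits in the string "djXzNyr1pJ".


Input string: 'djXzNyr1pJ'
Operation: count digit characters (0-9)
Scan: 'd', 'j', 'X', 'z', 'N', 'y', 'r', '1'(digit), 'p', 'J'
Digits found: 1
Result: 1


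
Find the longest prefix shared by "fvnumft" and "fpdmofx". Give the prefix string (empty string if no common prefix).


String 1: 'fvnumft'
String 2: 'fpdmofx'
Compare position by position:
pos 0: 'f' vs 'f' match
pos 1: 'v' vs 'p' differ -> stop
Longest common prefix: "f" (length 1)


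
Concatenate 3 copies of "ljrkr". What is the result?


Input string: 'ljrkr'
Operation: repeat 3 times
Concatenation: 'ljrkr' + 'ljrkr' + 'ljrkr'
Result: ljrkrljrkrljrkr


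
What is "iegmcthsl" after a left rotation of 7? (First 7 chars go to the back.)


Input: 'iegmcthsl', shift = 7
Operation: split at index 7 and swap parts
Front part s[0:7] = 'iegmcth'
Back part s[7:] = 'sl'
Rotated = back + front = 'sl' + 'iegmcth'
Result: sliegmcth


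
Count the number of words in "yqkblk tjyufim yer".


Input string: 'yqkblk tjyufim yer'
Operation: split by spaces
Words found: 'yqkblk', 'tjyufim', 'yer'
Word count: 3


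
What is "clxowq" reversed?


Input string: 'clxowq'
Operation: reverse character order
Original order: 'c' -> 'l' -> 'x' -> 'o' -> 'w' -> 'q'
Reversed order: 'q' -> 'w' -> 'o' -> 'x' -> 'l' -> 'c'
Result: qwoxlc


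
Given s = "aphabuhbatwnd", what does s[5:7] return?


Input string: 'aphabuhbatwnd'
Operation: slice [5:7]
Extract characters: s[5]='u', s[6]='h'
Result: uh


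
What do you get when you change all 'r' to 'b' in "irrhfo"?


Input string: 'irrhfo'
Operation: replace 'r' with 'b'
Positions of 'r': 1, 2
After replacement: ibbhfo


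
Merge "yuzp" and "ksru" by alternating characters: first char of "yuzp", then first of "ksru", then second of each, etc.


String 1: 'yuzp'
String 2: 'ksru'
Operation: alternate characters
Pairs: 'y'+'k', 'u'+'s', 'z'+'r', 'p'+'u'
Result: ykuszrpu


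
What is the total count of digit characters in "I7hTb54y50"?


Input string: 'I7hTb54y50'
Operation: count digit characters (0-9)
Scan: 'I', '7'(digit), 'h', 'T', 'b', '5'(digit), '4'(digit), 'y', '5'(digit), '0'(digit)
Digits found: 5
Result: 5


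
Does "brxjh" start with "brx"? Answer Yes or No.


Input string: 'brxjh'
Prefix to check: 'brx'
First 3 characters of input: 'brx'
Match: True
Result: Yes
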